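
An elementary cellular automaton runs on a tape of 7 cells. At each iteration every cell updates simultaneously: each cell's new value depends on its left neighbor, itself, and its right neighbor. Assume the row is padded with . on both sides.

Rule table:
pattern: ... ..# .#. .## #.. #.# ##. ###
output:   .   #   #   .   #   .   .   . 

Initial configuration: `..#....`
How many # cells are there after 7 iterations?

.###...
#...#..
##.###.
......#
.....##
....#..
...###.
count of #: 3

3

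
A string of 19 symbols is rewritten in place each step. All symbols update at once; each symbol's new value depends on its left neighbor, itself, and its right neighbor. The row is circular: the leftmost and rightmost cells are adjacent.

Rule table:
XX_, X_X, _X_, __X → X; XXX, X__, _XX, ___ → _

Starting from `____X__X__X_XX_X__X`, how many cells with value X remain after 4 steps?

step 1: ___XX_XX_XXX_XXX_XX
step 2: __X_XX_XX__XX__XX_X
step 3: _XXX_XX_X_X_X_X_XXX
step 4: X__XX_XXXXXXXXXX__X
count of X: 14

14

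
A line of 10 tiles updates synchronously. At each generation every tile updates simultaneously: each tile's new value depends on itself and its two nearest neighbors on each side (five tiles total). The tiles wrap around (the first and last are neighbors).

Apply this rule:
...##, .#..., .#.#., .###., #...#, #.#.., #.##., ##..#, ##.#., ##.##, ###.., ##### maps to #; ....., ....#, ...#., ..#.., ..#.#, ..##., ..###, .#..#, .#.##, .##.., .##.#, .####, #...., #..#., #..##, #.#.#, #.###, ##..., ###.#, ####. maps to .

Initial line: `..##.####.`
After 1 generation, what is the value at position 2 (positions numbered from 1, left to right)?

generation 1: ##..#...#.
position 2 holds #

#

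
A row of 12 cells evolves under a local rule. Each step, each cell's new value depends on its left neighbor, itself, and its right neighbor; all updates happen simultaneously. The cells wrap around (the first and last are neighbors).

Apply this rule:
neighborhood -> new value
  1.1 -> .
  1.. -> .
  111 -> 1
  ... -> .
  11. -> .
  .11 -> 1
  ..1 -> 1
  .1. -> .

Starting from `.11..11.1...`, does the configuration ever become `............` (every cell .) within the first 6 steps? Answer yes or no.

no

step 1: 11..11......
step 2: 1..11......1
step 3: ..11......11
step 4: .11......11.
step 5: 11......11..
step 6: 1......11..1
step 6 is 1......11..1, still not uniform .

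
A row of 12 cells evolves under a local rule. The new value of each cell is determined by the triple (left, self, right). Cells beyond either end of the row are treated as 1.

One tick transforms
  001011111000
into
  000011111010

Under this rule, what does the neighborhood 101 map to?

At position 3 the neighborhood is 101; the next row has 0 there.

0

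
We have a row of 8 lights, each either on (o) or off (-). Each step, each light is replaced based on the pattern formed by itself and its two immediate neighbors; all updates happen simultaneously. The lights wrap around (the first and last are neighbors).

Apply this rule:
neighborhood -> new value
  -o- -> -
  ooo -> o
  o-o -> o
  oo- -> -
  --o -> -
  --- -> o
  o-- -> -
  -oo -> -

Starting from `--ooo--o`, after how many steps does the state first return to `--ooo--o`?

6

---o----
oo---ooo
o--o--oo
-------o
-ooooo--
--ooo--o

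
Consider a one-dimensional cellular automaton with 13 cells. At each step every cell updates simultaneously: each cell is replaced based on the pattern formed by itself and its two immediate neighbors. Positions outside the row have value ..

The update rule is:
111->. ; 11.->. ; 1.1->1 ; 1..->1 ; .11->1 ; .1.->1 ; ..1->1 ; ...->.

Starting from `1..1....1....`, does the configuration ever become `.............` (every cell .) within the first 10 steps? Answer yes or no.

no

step 1: 11111..111...
step 2: 1....111..1..
step 3: 11..11..1111.
step 4: 1.111.111...1
step 5: 111..11..1.11
step 6: 1..111.11111.
step 7: 1111..11....1
step 8: 1...111.1..11
step 9: 11.11..11111.
step 10: 1.11.111....1
step 10 is 1.11.111....1, still not uniform .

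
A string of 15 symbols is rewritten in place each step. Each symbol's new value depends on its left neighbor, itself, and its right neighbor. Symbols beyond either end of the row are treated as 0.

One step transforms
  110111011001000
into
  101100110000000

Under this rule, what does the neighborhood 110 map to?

At position 1 the neighborhood is 110; the next row has 0 there.

0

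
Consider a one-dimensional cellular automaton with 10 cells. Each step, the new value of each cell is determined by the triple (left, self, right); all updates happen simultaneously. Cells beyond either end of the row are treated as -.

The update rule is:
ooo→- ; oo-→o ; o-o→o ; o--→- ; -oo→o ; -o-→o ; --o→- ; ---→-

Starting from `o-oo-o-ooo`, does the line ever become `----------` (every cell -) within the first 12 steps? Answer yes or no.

no

oooooooo-o
o------ooo
o------o-o
o------ooo  (repeats step 2; period 2)
step 12: o------ooo
step 12 is o------ooo, still not uniform -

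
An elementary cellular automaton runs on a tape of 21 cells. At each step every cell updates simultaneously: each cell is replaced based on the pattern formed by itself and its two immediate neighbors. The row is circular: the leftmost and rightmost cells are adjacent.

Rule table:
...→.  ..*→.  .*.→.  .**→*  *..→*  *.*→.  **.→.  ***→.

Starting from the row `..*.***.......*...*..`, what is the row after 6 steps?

...*.....*..*.......*

....*..*.......*...*.
.....*..*.......*...*
*.....*..*.......*...
.*.....*..*.......*..
..*.....*..*.......*.
...*.....*..*.......*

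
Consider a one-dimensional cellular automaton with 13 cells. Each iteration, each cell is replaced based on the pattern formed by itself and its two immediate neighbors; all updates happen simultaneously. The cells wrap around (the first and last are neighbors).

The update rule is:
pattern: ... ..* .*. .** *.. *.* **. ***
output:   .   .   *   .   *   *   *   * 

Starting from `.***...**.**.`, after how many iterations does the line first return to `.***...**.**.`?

13

..***...**.**
*..***...**.*
**..***...**.
.**..***...**
*.**..***...*
**.**..***...
.**.**..***..
..**.**..***.
...**.**..***
*...**.**..**
**...**.**..*
***...**.**..
.***...**.**.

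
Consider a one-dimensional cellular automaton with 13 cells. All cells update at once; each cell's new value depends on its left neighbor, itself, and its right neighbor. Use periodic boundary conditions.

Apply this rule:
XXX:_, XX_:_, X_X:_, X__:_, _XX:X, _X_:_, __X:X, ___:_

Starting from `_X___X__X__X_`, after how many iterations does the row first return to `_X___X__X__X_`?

X___X__X__X__
___X__X__X__X
__X__X__X__X_
_X__X__X__X__
X__X__X__X___
__X__X__X___X
_X__X__X___X_
X__X__X___X__
__X__X___X__X
_X__X___X__X_
X__X___X__X__
__X___X__X__X
_X___X__X__X_

13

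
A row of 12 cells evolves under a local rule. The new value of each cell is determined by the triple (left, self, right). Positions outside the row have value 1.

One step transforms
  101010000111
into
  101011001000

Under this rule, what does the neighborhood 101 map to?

At position 1 the neighborhood is 101; the next row has 0 there.

0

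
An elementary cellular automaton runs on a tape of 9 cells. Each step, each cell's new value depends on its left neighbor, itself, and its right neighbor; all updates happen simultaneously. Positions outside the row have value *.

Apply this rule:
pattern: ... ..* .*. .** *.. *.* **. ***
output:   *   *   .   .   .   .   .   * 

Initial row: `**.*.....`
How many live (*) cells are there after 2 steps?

6

*....****
..***.***
count of *: 6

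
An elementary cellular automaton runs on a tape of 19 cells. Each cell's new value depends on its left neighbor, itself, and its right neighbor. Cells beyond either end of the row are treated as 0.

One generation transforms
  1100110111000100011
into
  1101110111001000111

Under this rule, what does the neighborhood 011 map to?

At position 0 the neighborhood is 011; the next row has 1 there.

1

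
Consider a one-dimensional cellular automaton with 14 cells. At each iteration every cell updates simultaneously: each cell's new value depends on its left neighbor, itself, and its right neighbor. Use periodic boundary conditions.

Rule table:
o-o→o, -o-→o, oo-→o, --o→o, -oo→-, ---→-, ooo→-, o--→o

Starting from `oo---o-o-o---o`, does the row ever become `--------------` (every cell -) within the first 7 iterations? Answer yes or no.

iteration 1: -oo-ooooooo-o-
iteration 2: o-oo------oooo
iteration 3: oo-oo----o----
iteration 4: -oo-oo--ooo--o
iteration 5: o-oo-ooo--oooo
iteration 6: oo-oo--ooo----
iteration 7: -oo-ooo--oo--o
iteration 7 is -oo-ooo--oo--o, still not uniform -

no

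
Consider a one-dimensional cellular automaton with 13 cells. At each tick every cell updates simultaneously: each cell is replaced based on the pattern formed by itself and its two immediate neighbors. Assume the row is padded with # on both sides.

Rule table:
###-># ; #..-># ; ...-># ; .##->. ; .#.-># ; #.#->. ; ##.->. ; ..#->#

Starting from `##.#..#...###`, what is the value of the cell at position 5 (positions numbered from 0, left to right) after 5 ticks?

#..#######.##
.##.#####...#
.....###.###.
#####.#...#..
####..#######
position 5 holds .

.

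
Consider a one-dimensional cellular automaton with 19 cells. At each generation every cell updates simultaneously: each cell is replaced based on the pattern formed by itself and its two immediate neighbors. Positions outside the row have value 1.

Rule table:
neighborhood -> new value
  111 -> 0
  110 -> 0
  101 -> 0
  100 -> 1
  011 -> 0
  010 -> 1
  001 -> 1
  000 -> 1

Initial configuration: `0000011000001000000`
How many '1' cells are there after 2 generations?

1111100111111111111
0000011000000000000
count of 1: 2

2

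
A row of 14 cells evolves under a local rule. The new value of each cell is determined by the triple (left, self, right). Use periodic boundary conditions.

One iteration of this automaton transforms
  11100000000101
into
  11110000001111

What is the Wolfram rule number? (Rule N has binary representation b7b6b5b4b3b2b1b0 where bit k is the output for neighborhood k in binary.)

position 0: 111 → 1  (bit 7 = 1)
position 2: 110 → 1  (bit 6 = 1)
position 12: 101 → 1  (bit 5 = 1)
position 3: 100 → 1  (bit 4 = 1)
position 13: 011 → 1  (bit 3 = 1)
position 11: 010 → 1  (bit 2 = 1)
position 10: 001 → 1  (bit 1 = 1)
position 4: 000 → 0  (bit 0 = 0)
bits b7..b0 = 11111110 = 254

254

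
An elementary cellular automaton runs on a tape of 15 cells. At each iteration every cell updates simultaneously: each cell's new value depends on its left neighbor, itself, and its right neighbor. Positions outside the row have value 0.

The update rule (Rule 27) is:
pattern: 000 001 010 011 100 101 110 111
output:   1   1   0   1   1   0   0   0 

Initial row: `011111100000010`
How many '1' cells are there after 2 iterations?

iteration 1: 110000011111101
iteration 2: 101111110000000
count of 1: 7

7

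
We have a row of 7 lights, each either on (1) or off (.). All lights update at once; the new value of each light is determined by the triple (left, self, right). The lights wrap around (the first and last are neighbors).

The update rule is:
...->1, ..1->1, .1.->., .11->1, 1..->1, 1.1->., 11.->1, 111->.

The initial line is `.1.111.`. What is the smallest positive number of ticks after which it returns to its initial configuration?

7

1..1.11
111..1.
1.111..
..1.111
11..1.1
.111..1
.1.111.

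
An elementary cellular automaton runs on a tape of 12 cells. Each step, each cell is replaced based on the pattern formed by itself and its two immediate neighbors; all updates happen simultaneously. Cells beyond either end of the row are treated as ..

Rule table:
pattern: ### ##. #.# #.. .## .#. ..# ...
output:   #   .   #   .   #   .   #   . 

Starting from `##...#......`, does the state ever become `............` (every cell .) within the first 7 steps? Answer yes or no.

yes

#...#.......
...#........
..#.........
.#..........
#...........
............
all cells are . at step 6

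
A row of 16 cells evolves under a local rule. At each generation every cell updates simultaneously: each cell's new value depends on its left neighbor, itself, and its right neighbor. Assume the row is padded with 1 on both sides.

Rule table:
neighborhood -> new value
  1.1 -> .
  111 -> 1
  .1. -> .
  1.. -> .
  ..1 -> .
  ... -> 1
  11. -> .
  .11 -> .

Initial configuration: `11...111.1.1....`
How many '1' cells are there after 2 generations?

generation 1: 1..1..1......11.
generation 2: ........1111....
count of 1: 4

4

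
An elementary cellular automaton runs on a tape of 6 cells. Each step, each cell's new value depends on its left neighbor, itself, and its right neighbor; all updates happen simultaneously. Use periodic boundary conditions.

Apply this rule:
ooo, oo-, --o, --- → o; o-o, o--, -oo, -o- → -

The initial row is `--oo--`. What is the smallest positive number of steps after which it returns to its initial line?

oo-o-o
oo----
-o-ooo
----oo
-ooo-o
--oo--

6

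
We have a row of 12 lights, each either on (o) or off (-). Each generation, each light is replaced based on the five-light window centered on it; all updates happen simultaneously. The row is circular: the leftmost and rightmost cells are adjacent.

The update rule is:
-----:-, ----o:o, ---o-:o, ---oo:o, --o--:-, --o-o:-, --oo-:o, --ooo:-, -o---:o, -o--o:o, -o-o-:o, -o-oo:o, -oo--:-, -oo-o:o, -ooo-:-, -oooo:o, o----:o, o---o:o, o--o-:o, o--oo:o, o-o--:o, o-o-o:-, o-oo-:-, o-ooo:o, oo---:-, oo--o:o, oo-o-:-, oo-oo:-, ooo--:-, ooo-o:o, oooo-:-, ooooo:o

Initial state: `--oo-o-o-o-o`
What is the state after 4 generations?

generation 1: oooo--o-o-oo
generation 2: oo--oo-o-ooo
generation 3: --oooo--oooo
generation 4: oo-o--oo-o--

oo-o--oo-o--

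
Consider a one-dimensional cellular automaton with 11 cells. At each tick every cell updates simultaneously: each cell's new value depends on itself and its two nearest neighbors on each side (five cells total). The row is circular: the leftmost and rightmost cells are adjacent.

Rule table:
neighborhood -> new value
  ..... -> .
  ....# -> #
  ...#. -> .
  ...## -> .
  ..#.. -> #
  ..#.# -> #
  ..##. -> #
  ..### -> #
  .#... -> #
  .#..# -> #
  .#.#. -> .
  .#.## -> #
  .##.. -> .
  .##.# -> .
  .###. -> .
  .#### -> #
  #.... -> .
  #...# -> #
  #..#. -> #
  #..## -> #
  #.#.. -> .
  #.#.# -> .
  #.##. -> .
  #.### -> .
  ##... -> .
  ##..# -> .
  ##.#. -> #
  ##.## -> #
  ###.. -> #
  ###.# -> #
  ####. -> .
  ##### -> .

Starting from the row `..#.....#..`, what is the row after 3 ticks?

tick 1: #.##..#.##.
tick 2: .#...###..#
tick 3: ..##.#.#.##

..##.#.#.##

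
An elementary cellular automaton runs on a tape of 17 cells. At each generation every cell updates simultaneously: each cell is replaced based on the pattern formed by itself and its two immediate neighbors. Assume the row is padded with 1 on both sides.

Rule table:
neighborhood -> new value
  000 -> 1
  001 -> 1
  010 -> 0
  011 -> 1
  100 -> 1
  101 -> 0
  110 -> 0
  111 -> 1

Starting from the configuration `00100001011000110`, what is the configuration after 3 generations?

01111001011110011

generation 1: 11011110010111100
generation 2: 10011101100111011
generation 3: 01111001011110011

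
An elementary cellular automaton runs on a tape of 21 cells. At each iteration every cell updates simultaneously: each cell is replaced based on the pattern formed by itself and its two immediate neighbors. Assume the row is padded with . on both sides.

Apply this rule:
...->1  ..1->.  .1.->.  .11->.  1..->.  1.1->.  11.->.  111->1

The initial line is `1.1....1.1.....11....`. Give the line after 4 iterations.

....11.....111....111
111....111..1..11..1.
.1..11..1............
..........11111111111

..........11111111111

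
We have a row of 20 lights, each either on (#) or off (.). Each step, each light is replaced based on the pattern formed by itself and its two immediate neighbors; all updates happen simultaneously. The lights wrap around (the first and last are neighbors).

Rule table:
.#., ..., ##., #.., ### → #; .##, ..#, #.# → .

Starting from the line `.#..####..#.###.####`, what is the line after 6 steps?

..##..##..##..##..##

step 1: .##..####.#..##..###
step 2: ..##..###.##..##..##
step 3: #..##..##..##..##..#
step 4: ##..##..##..##..##..
step 5: .##..##..##..##..##.
step 6: ..##..##..##..##..##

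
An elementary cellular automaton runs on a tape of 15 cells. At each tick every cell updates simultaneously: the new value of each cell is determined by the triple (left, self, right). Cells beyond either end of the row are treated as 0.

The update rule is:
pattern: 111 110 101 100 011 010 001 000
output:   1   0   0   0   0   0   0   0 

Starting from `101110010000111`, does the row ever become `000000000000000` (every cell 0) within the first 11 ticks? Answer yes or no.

000100000000010
000000000000000
all cells are 0 at tick 2

yes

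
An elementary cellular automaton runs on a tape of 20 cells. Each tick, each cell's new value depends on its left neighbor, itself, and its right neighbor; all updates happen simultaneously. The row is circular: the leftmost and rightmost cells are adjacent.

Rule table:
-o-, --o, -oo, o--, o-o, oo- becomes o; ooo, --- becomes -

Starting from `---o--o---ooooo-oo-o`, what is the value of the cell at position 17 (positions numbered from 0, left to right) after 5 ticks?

o

o-oooooo-oo---oooooo
ooo----ooooo-oo-----
o-oo--oo---ooooo---o
ooooooooo-oo---oo-oo
--------ooooo-ooooo-
position 17 holds o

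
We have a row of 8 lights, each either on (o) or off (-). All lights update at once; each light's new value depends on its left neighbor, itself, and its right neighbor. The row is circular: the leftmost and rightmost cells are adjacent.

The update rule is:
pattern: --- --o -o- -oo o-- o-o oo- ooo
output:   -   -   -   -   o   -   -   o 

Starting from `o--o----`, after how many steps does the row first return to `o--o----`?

8

step 1: -o--o---
step 2: --o--o--
step 3: ---o--o-
step 4: ----o--o
step 5: o----o--
step 6: -o----o-
step 7: --o----o
step 8: o--o----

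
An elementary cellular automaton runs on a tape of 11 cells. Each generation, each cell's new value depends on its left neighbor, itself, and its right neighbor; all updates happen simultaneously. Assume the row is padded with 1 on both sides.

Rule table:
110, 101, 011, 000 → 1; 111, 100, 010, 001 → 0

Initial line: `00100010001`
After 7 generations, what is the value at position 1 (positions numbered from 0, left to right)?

00001000101
01100010011
11101000010
00110011001
00110011001  (fixed point — unchanged through generation 7)
position 1 holds 0

0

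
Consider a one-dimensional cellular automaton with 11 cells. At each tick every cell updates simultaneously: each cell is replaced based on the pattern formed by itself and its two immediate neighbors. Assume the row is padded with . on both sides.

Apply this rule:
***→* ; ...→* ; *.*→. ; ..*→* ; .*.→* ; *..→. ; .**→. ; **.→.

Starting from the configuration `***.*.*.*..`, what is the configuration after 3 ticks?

.*..*.*.*.*
**.**.*.*.*
......*.*.*

......*.*.*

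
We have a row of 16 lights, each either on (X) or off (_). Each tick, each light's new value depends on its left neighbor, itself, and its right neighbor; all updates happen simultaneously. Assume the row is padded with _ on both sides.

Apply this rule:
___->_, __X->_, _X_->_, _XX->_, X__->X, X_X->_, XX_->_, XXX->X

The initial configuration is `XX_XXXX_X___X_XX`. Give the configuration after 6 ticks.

____XX___X______
______X___X_____
_______X___X____
________X___X___
_________X___X__
__________X___X_

__________X___X_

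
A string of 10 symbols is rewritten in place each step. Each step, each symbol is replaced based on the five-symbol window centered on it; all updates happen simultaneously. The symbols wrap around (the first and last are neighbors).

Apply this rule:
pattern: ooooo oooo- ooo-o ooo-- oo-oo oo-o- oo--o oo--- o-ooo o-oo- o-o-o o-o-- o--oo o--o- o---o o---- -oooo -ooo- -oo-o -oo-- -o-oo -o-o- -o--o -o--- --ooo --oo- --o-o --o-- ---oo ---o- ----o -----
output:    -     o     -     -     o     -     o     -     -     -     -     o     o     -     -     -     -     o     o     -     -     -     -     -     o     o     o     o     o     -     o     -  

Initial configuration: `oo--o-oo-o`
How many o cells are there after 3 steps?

3

o-o-o--oo-
----o-ooo-
--o-o--o--
count of o: 3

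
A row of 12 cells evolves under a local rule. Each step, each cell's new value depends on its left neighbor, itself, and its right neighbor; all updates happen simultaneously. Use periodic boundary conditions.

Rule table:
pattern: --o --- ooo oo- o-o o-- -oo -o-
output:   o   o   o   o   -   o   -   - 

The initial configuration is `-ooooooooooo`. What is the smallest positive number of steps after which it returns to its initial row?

--oooooooooo
oo-ooooooooo
oo--oooooooo
oooo-ooooooo
oooo--oooooo
oooooo-ooooo
oooooo--oooo
oooooooo-ooo
oooooooo--oo
oooooooooo-o
oooooooooo--
-ooooooooooo

12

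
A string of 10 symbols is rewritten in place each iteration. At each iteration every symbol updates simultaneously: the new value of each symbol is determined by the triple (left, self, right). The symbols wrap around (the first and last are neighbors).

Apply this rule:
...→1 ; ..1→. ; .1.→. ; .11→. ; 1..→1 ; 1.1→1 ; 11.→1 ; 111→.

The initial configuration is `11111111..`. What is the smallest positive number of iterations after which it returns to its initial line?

iteration 1: .......11.
iteration 2: 111111..11
iteration 3: .....11...
iteration 4: 1111..1111
iteration 5: ...11.....
iteration 6: 11..111111
iteration 7: .11.......
iteration 8: ..11111111
iteration 9: 1........1
iteration 10: 11111111..

10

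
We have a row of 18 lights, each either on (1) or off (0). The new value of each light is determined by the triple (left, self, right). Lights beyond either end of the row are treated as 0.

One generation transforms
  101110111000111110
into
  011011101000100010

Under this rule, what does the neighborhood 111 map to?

0

At position 3 the neighborhood is 111; the next row has 0 there.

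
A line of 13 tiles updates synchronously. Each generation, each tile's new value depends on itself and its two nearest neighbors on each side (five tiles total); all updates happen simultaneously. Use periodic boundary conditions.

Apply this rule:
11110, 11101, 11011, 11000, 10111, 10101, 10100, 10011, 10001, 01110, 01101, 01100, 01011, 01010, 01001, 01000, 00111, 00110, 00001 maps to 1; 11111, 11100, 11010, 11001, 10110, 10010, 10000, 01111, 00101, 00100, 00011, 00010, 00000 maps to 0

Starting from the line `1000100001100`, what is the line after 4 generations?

1111111000001

0110010101100
0110001110111
1011101111111
1111111000001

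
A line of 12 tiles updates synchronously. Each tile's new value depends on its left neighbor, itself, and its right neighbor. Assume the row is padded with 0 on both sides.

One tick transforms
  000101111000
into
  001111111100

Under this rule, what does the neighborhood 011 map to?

1

At position 5 the neighborhood is 011; the next row has 1 there.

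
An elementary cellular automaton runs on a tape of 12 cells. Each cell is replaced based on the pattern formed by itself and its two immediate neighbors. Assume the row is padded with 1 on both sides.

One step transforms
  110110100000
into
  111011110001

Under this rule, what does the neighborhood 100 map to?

At position 7 the neighborhood is 100; the next row has 1 there.

1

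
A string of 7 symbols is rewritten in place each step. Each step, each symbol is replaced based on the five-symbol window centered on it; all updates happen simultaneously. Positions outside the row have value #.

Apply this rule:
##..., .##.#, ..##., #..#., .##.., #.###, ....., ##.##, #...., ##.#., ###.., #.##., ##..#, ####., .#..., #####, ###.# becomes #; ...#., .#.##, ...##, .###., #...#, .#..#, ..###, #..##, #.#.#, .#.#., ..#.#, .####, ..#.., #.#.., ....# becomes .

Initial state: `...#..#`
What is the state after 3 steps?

######.

#......
#####..
######.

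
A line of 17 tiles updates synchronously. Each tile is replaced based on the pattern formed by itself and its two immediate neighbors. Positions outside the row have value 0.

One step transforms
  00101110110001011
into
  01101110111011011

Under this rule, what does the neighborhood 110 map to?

1

At position 6 the neighborhood is 110; the next row has 1 there.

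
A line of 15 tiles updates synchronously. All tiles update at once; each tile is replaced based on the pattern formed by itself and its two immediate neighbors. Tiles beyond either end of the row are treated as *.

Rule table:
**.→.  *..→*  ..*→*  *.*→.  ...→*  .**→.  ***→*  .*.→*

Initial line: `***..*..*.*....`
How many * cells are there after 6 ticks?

12

**.******.*****
*...****...****
.***.**.***.***
..*......*...**
*************.*
************...
count of *: 12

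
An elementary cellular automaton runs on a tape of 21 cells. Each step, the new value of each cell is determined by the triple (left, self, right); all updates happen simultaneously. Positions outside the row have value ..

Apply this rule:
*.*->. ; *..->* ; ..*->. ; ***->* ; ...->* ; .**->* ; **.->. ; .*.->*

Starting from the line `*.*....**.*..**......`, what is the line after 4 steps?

*.*..*.**.*..*.***..*

*.****.*..**.*.******
*.***..**.*..*.*****.
*.**.*.*..**.*.****.*
*.*..*.**.*..*.***..*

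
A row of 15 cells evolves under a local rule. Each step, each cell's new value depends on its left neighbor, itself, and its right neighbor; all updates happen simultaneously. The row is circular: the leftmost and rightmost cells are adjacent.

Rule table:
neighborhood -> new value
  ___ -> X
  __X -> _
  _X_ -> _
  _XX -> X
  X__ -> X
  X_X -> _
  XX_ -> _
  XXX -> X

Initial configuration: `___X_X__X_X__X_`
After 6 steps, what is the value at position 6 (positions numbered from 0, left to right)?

X

XX____X____X__X
X_XXX__XXX__X_X
__XX_X_XX_X___X
X_X____X___XX__
___XXX__XX_X_X_
XX_XX_X_X_____X
position 6 holds X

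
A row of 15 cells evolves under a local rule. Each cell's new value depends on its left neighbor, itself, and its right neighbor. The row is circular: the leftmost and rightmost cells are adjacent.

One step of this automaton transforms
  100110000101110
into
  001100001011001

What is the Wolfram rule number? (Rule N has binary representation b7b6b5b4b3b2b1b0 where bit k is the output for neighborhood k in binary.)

position 12: 111 → 0  (bit 7 = 0)
position 4: 110 → 0  (bit 6 = 0)
position 10: 101 → 1  (bit 5 = 1)
position 1: 100 → 0  (bit 4 = 0)
position 3: 011 → 1  (bit 3 = 1)
position 0: 010 → 0  (bit 2 = 0)
position 2: 001 → 1  (bit 1 = 1)
position 6: 000 → 0  (bit 0 = 0)
bits b7..b0 = 00101010 = 42

42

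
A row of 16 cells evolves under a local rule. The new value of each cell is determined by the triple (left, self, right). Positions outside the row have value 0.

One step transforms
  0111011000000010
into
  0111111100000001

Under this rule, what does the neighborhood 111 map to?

At position 2 the neighborhood is 111; the next row has 1 there.

1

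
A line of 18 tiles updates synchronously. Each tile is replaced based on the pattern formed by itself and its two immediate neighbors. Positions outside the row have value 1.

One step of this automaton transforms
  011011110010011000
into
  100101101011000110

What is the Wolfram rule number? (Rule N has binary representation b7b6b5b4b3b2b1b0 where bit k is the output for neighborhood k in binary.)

position 5: 111 → 1  (bit 7 = 1)
position 2: 110 → 0  (bit 6 = 0)
position 0: 101 → 1  (bit 5 = 1)
position 8: 100 → 1  (bit 4 = 1)
position 1: 011 → 0  (bit 3 = 0)
position 10: 010 → 1  (bit 2 = 1)
position 9: 001 → 0  (bit 1 = 0)
position 16: 000 → 1  (bit 0 = 1)
bits b7..b0 = 10110101 = 181

181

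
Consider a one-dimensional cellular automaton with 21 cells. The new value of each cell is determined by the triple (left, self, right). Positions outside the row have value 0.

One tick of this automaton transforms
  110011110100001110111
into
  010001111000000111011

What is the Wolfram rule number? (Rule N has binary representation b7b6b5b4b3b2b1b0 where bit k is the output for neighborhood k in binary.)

224

position 5: 111 → 1  (bit 7 = 1)
position 1: 110 → 1  (bit 6 = 1)
position 8: 101 → 1  (bit 5 = 1)
position 2: 100 → 0  (bit 4 = 0)
position 0: 011 → 0  (bit 3 = 0)
position 9: 010 → 0  (bit 2 = 0)
position 3: 001 → 0  (bit 1 = 0)
position 11: 000 → 0  (bit 0 = 0)
bits b7..b0 = 11100000 = 224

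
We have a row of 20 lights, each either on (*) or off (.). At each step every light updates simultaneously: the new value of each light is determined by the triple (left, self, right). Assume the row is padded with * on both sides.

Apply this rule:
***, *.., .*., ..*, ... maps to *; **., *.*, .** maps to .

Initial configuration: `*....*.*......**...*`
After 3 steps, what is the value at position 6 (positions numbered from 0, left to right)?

.*****.*******..***.
..***...*****.**.*..
**.*.***.***.....***
position 6 holds *

*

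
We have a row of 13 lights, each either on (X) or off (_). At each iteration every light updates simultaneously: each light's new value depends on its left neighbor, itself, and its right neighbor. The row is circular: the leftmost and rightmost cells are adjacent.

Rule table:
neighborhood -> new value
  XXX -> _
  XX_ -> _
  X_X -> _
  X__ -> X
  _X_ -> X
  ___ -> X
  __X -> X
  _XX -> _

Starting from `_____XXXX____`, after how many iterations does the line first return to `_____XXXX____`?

2

XXXXX____XXXX
_____XXXX____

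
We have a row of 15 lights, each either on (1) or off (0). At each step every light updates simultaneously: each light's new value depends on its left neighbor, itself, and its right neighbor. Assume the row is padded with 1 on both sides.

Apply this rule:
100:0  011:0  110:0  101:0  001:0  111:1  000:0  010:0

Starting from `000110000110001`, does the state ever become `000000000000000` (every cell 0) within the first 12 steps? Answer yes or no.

000000000000000
all cells are 0 at step 1

yes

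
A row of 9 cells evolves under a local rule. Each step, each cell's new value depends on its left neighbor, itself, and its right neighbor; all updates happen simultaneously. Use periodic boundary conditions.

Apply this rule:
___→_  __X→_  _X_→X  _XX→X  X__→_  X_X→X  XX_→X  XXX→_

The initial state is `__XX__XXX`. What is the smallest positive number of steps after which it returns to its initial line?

2

step 1: __XX__X_X
step 2: __XX__XXX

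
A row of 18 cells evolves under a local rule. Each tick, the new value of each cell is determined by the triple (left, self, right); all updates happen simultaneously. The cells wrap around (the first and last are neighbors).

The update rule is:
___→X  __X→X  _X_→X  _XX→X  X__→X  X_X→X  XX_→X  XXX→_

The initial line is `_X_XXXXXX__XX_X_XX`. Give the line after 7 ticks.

XXXX____XXXXXXXXXX

XXXX____XXXXXXXXXX
___XXXXXX_________
XXXX____XXXXXXXXXX  (repeats tick 1; period 2)
tick 7: XXXX____XXXXXXXXXX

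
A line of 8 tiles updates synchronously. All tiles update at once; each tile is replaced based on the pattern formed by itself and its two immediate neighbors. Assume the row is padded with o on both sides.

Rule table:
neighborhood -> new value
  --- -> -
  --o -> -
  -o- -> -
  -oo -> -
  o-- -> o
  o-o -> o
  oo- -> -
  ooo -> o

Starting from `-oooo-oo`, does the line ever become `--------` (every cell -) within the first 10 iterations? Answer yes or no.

no

o-oo-o-o
-o--o-o-
o-o--o-o
-o-o--o-
o-o-o--o
-o-o-o--
o-o-o-o-
-o-o-o-o
o-o-o-o-  (repeats iteration 7; period 2)
iteration 10: -o-o-o-o
iteration 10 is -o-o-o-o, still not uniform -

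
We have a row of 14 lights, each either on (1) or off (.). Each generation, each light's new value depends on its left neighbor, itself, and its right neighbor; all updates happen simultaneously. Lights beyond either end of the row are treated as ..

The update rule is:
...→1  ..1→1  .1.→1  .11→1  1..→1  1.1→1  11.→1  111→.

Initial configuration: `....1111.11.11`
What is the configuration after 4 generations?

generation 1: 11111..1111111
generation 2: 1...1111.....1
generation 3: 11111..1111111  (repeats generation 1; period 2)
generation 4: 1...1111.....1

1...1111.....1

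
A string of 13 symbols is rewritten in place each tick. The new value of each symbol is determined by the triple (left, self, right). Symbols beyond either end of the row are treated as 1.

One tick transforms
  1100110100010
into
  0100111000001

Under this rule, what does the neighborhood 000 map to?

0

At position 9 the neighborhood is 000; the next row has 0 there.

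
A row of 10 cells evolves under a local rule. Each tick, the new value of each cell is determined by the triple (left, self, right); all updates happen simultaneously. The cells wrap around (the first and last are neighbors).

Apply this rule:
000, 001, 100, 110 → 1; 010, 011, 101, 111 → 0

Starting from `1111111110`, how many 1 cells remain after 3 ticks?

1

0000000010
1111111101
0000000100
count of 1: 1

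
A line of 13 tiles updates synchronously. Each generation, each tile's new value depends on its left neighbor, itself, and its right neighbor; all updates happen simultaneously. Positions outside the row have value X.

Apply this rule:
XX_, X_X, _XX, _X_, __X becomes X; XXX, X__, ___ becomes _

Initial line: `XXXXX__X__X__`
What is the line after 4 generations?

_XXX________X

____X_XX_XX_X
___XXXXXXXXXX
__XX_________
_XXX________X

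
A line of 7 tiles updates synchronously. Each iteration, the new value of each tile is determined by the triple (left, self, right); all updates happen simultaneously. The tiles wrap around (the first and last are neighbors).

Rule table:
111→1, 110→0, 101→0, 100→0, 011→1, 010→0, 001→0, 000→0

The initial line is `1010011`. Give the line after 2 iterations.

0000010

0000011
0000010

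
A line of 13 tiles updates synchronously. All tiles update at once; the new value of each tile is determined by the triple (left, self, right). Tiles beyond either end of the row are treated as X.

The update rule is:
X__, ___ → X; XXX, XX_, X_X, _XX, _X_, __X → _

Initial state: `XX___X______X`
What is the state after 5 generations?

generation 1: __XX__XXXXX__
generation 2: X___X______X_
generation 3: _XX__XXXXX___
generation 4: ___X______XX_
generation 5: XX__XXXXX____

XX__XXXXX____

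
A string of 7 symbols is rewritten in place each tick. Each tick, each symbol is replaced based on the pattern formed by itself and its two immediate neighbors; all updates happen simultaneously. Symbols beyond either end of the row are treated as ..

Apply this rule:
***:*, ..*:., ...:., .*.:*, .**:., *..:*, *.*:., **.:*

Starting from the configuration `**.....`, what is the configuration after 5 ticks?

.....**

tick 1: .**....
tick 2: ..**...
tick 3: ...**..
tick 4: ....**.
tick 5: .....**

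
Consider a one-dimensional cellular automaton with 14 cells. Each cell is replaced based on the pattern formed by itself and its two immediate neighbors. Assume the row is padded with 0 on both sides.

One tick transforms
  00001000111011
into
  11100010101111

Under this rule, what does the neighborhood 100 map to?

At position 5 the neighborhood is 100; the next row has 0 there.

0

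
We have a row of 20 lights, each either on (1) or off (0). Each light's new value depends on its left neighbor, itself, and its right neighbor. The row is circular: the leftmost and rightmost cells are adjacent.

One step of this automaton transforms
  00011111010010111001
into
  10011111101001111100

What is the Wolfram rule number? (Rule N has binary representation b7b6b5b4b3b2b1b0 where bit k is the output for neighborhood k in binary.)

position 4: 111 → 1  (bit 7 = 1)
position 7: 110 → 1  (bit 6 = 1)
position 8: 101 → 1  (bit 5 = 1)
position 0: 100 → 1  (bit 4 = 1)
position 3: 011 → 1  (bit 3 = 1)
position 9: 010 → 0  (bit 2 = 0)
position 2: 001 → 0  (bit 1 = 0)
position 1: 000 → 0  (bit 0 = 0)
bits b7..b0 = 11111000 = 248

248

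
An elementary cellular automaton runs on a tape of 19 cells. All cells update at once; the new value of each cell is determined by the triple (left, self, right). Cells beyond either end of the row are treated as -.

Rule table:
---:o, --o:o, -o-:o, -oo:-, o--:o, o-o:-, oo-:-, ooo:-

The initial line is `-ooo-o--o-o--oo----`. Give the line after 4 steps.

step 1: o----oooo-ooo--oooo
step 2: ooooo--------oo----
step 3: -----oooooooo--oooo
step 4: ooooo--------oo----

ooooo--------oo----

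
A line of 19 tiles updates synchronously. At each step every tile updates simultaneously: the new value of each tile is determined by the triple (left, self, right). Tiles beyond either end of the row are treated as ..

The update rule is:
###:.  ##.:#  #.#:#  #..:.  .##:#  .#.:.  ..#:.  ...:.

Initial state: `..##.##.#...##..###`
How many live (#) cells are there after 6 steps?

..######....##..#.#
..#....#....##...#.
............##.....
............##.....  (fixed point — unchanged through step 6)
count of #: 2

2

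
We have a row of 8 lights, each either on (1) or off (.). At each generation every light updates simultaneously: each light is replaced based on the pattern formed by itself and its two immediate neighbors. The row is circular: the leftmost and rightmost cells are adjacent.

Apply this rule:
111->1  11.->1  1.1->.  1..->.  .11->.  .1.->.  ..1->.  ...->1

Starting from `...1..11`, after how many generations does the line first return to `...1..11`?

generation 1: .1.....1
generation 2: ...111..
generation 3: 11..11.1
generation 4: 11...1..
generation 5: .1.1....
generation 6: .....111
generation 7: .111..11
generation 8: ..11...1
generation 9: ...1.1..
generation 10: 11.....1
generation 11: 11.111..
generation 12: .1..11..
generation 13: .....1.1
generation 14: .111....
generation 15: ..11.111
generation 16: ...1..11

16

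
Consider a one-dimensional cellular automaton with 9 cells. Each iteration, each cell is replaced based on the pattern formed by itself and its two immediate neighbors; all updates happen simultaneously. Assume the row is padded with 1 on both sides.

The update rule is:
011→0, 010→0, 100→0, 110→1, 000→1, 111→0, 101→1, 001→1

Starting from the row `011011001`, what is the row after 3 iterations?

iteration 1: 101101010
iteration 2: 110110101
iteration 3: 011011010

011011010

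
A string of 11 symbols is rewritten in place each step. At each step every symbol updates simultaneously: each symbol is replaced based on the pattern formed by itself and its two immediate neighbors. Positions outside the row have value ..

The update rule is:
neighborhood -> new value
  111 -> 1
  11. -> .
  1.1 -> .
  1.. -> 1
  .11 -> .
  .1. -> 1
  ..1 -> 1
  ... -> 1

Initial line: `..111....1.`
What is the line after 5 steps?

step 1: 11.1.111111
step 2: ...1..1111.
step 3: 111111.11.1
step 4: .1111.....1
step 5: 1.11.111111

1.11.111111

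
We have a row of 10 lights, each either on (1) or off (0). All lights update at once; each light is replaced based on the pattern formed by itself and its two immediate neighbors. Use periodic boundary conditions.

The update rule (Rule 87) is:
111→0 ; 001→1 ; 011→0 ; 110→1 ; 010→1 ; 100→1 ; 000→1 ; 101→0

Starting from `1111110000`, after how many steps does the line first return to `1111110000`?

0000011111
1111100001
0000111110
1111000011
0001111100
1110000111
0011111000
1100001111
0111110000
1000011111
1111100000
0000111111
1111000001
0001111110
1110000011
0011111100
1100000111
0111111000
1000001111
1111110000

20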